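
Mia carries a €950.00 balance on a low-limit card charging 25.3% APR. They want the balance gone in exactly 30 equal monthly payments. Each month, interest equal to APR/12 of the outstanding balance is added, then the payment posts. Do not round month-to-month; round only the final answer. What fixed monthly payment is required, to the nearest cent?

€43.05

Monthly rate r = 25.3%/12 = 2.10833% = 0.0210833.
Level-payment amortization: P = B₀·r / (1 − (1+r)^(−n)) = 950.00·0.0210833 / (1 − 1.02108^(−30)).
Denominator 1 − (1+r)^(−30) = 0.465233275.
P = 20.0292 / 0.465233275 ≈ 43.05.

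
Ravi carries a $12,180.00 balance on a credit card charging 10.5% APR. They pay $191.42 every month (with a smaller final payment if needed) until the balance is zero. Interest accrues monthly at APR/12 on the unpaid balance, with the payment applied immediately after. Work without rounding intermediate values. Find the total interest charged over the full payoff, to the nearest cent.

Monthly rate r = 10.5%/12 = 0.875% = 0.00875.
Payoff takes n = ⌈−ln(1 − rB₀/P)/ln(1+r)⌉ = ⌈93.394⌉ = 94 payments; the last is $75.64.
Total paid = 93·$191.42 + $75.64 = $17,877.70.
Total interest = total paid − principal = $17,877.70 − $12,180.00 = $5,697.70.

$5,697.70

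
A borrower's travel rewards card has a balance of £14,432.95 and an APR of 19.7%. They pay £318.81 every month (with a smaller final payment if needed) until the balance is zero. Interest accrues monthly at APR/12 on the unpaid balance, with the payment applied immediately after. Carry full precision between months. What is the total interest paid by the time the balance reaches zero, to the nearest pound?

Monthly rate r = 19.7%/12 = 1.64167% = 0.0164167.
Payoff takes n = ⌈−ln(1 − rB₀/P)/ln(1+r)⌉ = ⌈83.488⌉ = 84 payments; the last is £156.39.
Total paid = 83·£318.81 + £156.39 = £26,617.62.
Total interest = total paid − principal = £26,617.62 − £14,432.95 = £12,184.67.

£12,185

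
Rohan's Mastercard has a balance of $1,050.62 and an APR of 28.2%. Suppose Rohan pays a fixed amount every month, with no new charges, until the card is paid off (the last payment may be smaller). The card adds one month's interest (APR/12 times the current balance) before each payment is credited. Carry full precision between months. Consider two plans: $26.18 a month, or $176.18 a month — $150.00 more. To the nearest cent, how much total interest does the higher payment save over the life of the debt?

Monthly rate r = 28.2%/12 = 2.35% = 0.0235.
At $26.18/mo: n = ⌈−ln(1 − rB₀/P)/ln(1+r)⌉ = 124 payments (last $10.07); total interest = total paid − $1,050.62 = $2,179.59.
At $176.18/mo: 7 payments (last $88.61); total interest $95.07.
Interest saved = $2,179.59 − $95.07 = $2,084.52.

$2,084.52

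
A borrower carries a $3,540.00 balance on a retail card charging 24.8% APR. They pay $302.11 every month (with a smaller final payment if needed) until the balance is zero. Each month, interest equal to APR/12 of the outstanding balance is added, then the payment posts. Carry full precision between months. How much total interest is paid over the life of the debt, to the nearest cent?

Monthly rate r = 24.8%/12 = 2.06667% = 0.0206667.
Payoff takes n = ⌈−ln(1 − rB₀/P)/ln(1+r)⌉ = ⌈13.555⌉ = 14 payments; the last is $168.53.
Total paid = 13·$302.11 + $168.53 = $4,095.96.
Total interest = total paid − principal = $4,095.96 − $3,540.00 = $555.96.

$555.96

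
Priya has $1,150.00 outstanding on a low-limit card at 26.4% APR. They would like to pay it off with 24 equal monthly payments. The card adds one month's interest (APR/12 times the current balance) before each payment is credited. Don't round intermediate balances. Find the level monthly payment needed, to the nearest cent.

$62.19

Monthly rate r = 26.4%/12 = 2.2% = 0.022.
Level-payment amortization: P = B₀·r / (1 − (1+r)^(−n)) = 1150.00·0.022 / (1 − 1.022^(−24)).
Denominator 1 − (1+r)^(−24) = 0.406830925.
P = 25.3 / 0.406830925 ≈ 62.19.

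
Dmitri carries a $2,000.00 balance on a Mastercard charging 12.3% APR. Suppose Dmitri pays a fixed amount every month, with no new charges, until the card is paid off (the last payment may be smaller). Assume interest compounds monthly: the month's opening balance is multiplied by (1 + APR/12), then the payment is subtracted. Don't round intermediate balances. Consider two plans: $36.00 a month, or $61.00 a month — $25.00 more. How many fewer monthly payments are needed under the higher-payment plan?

Monthly rate r = 12.3%/12 = 1.025% = 0.01025.
At $36.00/mo: n = ⌈−ln(1 − rB₀/P)/ln(1+r)⌉ = 83 payments (last $22.84); total interest = total paid − $2,000.00 = $974.84.
At $61.00/mo: 41 payments (last $9.97); total interest $449.97.
Payments saved = 83 − 41 = 42.

42 fewer payments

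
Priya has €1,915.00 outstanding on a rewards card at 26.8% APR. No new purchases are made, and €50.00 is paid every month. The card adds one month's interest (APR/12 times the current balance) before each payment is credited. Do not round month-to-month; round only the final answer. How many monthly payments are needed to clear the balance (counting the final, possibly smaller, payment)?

Monthly rate r = 26.8%/12 = 2.23333% = 0.0223333.
Recurrence: B ← B·(1+r) − €50.00.
Month 1: interest €42.77; balance after payment €1,907.77.
Month 2: interest €42.61; balance after payment €1,900.38.
Closed form: n = −ln(1 − rB₀/P)/ln(1+r) = −ln(0.14463)/ln(1.02233) ≈ 87.540, so the balance reaches zero during payment 88.

88 months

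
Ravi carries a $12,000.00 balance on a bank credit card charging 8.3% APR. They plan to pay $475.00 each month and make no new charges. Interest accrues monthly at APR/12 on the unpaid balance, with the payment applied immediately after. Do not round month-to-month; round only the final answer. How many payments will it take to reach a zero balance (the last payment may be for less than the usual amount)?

Monthly rate r = 8.3%/12 = 0.691667% = 0.00691667.
Recurrence: B ← B·(1+r) − $475.00.
Month 1: interest $83.00; balance after payment $11,608.00.
Month 2: interest $80.29; balance after payment $11,213.29.
Closed form: n = −ln(1 − rB₀/P)/ln(1+r) = −ln(0.82526)/ln(1.00692) ≈ 27.863, so the balance reaches zero during payment 28.

28 payments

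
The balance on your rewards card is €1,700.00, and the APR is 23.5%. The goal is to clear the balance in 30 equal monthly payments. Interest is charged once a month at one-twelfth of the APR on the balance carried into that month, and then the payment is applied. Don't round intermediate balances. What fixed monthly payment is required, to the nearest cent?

€75.47

Monthly rate r = 23.5%/12 = 1.95833% = 0.0195833.
Level-payment amortization: P = B₀·r / (1 − (1+r)^(−n)) = 1700.00·0.0195833 / (1 − 1.01958^(−30)).
Denominator 1 − (1+r)^(−30) = 0.441120512.
P = 33.2917 / 0.441120512 ≈ 75.47.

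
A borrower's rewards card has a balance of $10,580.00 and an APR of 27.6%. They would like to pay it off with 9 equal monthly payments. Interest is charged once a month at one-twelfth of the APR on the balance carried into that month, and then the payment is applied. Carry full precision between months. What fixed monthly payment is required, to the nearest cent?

Monthly rate r = 27.6%/12 = 2.3% = 0.023.
Level-payment amortization: P = B₀·r / (1 − (1+r)^(−n)) = 10580.00·0.023 / (1 − 1.023^(−9)).
Denominator 1 − (1+r)^(−9) = 0.185071894.
P = 243.34 / 0.185071894 ≈ 1314.84.

$1,314.84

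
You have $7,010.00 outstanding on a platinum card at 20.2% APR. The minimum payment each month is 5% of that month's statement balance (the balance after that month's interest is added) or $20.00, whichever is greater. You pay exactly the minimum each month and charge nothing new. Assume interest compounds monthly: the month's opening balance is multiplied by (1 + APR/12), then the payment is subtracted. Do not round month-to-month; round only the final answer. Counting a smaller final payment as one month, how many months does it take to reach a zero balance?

108 months

Monthly rate r = 20.2%/12 = 1.68333% = 0.0168333.
While 5% of the post-interest balance exceeds $20.00, each month B ← (B·(1+r))·(1 − 0.05), i.e. B shrinks by the factor (1+r)·0.95 = 0.96599.
This holds for months 1–84. Entering month 85 the balance is $383.25; 5% of the post-interest balance is now below $20.00, so the flat $20.00 minimum applies from here.
From month 85 a fixed $20.00 at rate r clears $383.25 in 24 more payments. Total: 84 + 24 = 108 months.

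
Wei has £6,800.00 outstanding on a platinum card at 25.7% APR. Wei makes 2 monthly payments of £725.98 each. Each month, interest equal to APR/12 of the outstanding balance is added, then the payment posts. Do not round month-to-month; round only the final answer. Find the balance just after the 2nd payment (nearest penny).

£5,626.88

Monthly rate r = 25.7%/12 = 2.14167% = 0.0214167.
Each month: B ← B·(1+r) − £725.98.
Month 1: interest £145.63; balance after payment £6,219.65.
Month 2: interest £133.20; balance after payment £5,626.88.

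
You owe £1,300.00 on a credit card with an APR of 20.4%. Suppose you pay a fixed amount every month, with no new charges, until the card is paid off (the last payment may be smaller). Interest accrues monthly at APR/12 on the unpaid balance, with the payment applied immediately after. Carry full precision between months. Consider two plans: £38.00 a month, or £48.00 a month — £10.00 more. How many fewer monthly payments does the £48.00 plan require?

Monthly rate r = 20.4%/12 = 1.7% = 0.017.
At £38.00/mo: n = ⌈−ln(1 − rB₀/P)/ln(1+r)⌉ = 52 payments (last £26.11); total interest = total paid − £1,300.00 = £664.11.
At £48.00/mo: 37 payments (last £28.86); total interest £456.86.
Payments saved = 52 − 37 = 15.

15 fewer payments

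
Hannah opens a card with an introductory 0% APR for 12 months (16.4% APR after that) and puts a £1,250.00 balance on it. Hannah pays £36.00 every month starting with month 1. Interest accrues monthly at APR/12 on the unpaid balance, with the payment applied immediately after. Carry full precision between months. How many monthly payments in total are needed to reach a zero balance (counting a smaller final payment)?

40 months

Promo months 1–12 at r₀ = 0%/12 = 0; months 13+ at r₁ = 16.4%/12 = 0.0136667.
After month 12 (no interest yet): B = £1,250.00 − 12·£36.00 = £818.00.
Then at r₁ with £36.00/mo: n₂ = −ln(1 − r₁·B/P)/ln(1+r₁) ≈ 27.39 → 28 more payments.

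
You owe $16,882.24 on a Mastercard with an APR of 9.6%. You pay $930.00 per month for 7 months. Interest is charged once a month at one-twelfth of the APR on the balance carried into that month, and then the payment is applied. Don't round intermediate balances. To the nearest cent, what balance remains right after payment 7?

$11,182.30

Monthly rate r = 9.6%/12 = 0.8% = 0.008.
Each month: B ← B·(1+r) − $930.00.
Month 1: interest $135.06; balance after payment $16,087.30.
Month 2: interest $128.70; balance after payment $15,286.00.
Month 3: interest $122.29; balance after payment $14,478.28.
Month 4: interest $115.83; balance after payment $13,664.11.
Month 5: interest $109.31; balance after payment $12,843.42.
Month 6: interest $102.75; balance after payment $12,016.17.
Month 7: interest $96.13; balance after payment $11,182.30.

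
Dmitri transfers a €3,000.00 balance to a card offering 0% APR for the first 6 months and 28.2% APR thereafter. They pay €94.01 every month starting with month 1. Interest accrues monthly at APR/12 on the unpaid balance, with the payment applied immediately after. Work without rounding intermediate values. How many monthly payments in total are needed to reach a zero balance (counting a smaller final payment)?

Promo months 1–6 at r₀ = 0%/12 = 0; months 7+ at r₁ = 28.2%/12 = 0.0235.
After month 6 (no interest yet): B = €3,000.00 − 6·€94.01 = €2,435.94.
Then at r₁ with €94.01/mo: n₂ = −ln(1 − r₁·B/P)/ln(1+r₁) ≈ 40.42 → 41 more payments.

47 months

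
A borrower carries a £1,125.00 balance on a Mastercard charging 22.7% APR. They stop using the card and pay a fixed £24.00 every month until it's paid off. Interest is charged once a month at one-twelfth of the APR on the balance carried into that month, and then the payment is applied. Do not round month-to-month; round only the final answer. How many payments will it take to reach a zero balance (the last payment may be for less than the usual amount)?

Monthly rate r = 22.7%/12 = 1.89167% = 0.0189167.
Recurrence: B ← B·(1+r) − £24.00.
Month 1: interest £21.28; balance after payment £1,122.28.
Month 2: interest £21.23; balance after payment £1,119.51.
Closed form: n = −ln(1 − rB₀/P)/ln(1+r) = −ln(0.11328)/ln(1.01892) ≈ 116.216, so the balance reaches zero during payment 117.

117 months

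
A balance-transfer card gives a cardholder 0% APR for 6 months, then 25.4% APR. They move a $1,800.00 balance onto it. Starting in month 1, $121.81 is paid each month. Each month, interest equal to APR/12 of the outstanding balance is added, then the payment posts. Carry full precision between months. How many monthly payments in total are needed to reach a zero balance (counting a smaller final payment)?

Promo months 1–6 at r₀ = 0%/12 = 0; months 7+ at r₁ = 25.4%/12 = 0.0211667.
After month 6 (no interest yet): B = $1,800.00 − 6·$121.81 = $1,069.14.
Then at r₁ with $121.81/mo: n₂ = −ln(1 − r₁·B/P)/ln(1+r₁) ≈ 9.81 → 10 more payments.

16 months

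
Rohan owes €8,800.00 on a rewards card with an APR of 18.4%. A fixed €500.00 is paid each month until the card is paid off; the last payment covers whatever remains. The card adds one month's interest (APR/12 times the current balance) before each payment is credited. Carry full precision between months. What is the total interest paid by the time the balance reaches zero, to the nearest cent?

€1,535.63

Monthly rate r = 18.4%/12 = 1.53333% = 0.0153333.
Payoff takes n = ⌈−ln(1 − rB₀/P)/ln(1+r)⌉ = ⌈20.670⌉ = 21 payments; the last is €335.63.
Total paid = 20·€500.00 + €335.63 = €10,335.63.
Total interest = total paid − principal = €10,335.63 − €8,800.00 = €1,535.63.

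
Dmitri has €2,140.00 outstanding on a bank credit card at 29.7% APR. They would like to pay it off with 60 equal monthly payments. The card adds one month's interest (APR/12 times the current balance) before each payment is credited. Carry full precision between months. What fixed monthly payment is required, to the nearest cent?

€68.84

Monthly rate r = 29.7%/12 = 2.475% = 0.02475.
Level-payment amortization: P = B₀·r / (1 − (1+r)^(−n)) = 2140.00·0.02475 / (1 − 1.02475^(−60)).
Denominator 1 − (1+r)^(−60) = 0.769365443.
P = 52.965 / 0.769365443 ≈ 68.84.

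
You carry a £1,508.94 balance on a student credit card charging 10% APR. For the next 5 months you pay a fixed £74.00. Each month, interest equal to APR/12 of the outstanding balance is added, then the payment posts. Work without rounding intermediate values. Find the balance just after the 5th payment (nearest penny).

£1,196.65

Monthly rate r = 10%/12 = 0.833333% = 0.00833333.
Each month: B ← B·(1+r) − £74.00.
Month 1: interest £12.57; balance after payment £1,447.51.
Month 2: interest £12.06; balance after payment £1,385.58.
Month 3: interest £11.55; balance after payment £1,323.12.
Month 4: interest £11.03; balance after payment £1,260.15.
Month 5: interest £10.50; balance after payment £1,196.65.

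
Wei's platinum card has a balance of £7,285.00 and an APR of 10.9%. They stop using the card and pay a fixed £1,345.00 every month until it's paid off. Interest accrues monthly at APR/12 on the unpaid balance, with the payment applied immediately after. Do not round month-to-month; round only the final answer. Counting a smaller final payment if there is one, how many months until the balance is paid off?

6 payments

Monthly rate r = 10.9%/12 = 0.908333% = 0.00908333.
Recurrence: B ← B·(1+r) − £1,345.00.
Month 1: interest £66.17; balance after payment £6,006.17.
Month 2: interest £54.56; balance after payment £4,715.73.
Month 3: interest £42.83; balance after payment £3,413.56.
Month 4: interest £31.01; balance after payment £2,099.57.
Month 5: interest £19.07; balance after payment £773.64.
Month 6: interest £7.03; balance after payment £0.00.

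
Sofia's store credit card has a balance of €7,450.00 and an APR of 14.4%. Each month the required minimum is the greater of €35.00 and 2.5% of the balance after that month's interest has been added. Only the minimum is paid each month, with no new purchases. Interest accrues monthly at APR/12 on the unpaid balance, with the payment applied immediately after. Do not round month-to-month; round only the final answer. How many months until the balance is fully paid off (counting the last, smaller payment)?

180 months

Monthly rate r = 14.4%/12 = 1.2% = 0.012.
While 2.5% of the post-interest balance exceeds €35.00, each month B ← (B·(1+r))·(1 − 0.025), i.e. B shrinks by the factor (1+r)·0.975 = 0.9867.
This holds for months 1–126. Entering month 127 the balance is €1,378.74; 2.5% of the post-interest balance is now below €35.00, so the flat €35.00 minimum applies from here.
From month 127 a fixed €35.00 at rate r clears €1,378.74 in 54 more payments. Total: 126 + 54 = 180 months.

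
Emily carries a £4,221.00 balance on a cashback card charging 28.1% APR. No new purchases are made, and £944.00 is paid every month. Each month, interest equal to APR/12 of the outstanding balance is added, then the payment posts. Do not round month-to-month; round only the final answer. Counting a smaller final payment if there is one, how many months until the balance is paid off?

5 payments

Monthly rate r = 28.1%/12 = 2.34167% = 0.0234167.
Recurrence: B ← B·(1+r) − £944.00.
Month 1: interest £98.84; balance after payment £3,375.84.
Month 2: interest £79.05; balance after payment £2,510.89.
Month 3: interest £58.80; balance after payment £1,625.69.
Month 4: interest £38.07; balance after payment £719.76.
Month 5: interest £16.85; balance after payment £0.00.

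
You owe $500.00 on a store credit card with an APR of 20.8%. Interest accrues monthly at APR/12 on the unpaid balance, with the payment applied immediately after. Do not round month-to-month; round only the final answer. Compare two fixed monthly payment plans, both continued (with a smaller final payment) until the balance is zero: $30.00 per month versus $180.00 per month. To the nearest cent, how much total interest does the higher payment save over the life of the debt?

Monthly rate r = 20.8%/12 = 1.73333% = 0.0173333.
At $30.00/mo: n = ⌈−ln(1 − rB₀/P)/ln(1+r)⌉ = 20 payments (last $25.20); total interest = total paid − $500.00 = $95.20.
At $180.00/mo: 3 payments (last $157.04); total interest $17.04.
Interest saved = $95.20 − $17.04 = $78.16.

$78.16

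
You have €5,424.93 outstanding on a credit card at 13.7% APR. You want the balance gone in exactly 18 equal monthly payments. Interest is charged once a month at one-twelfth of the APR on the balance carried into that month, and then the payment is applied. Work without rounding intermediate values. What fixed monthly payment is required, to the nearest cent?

€335.12

Monthly rate r = 13.7%/12 = 1.14167% = 0.0114167.
Level-payment amortization: P = B₀·r / (1 − (1+r)^(−n)) = 5424.93·0.0114167 / (1 − 1.01142^(−18)).
Denominator 1 − (1+r)^(−18) = 0.184811407.
P = 61.9346 / 0.184811407 ≈ 335.12.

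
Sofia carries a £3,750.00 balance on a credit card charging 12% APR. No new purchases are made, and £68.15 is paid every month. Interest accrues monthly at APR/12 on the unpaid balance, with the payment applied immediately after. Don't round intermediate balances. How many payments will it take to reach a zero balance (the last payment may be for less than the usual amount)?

81 months

Monthly rate r = 12%/12 = 1% = 0.01.
Recurrence: B ← B·(1+r) − £68.15.
Month 1: interest £37.50; balance after payment £3,719.35.
Month 2: interest £37.19; balance after payment £3,688.39.
Closed form: n = −ln(1 − rB₀/P)/ln(1+r) = −ln(0.44974)/ln(1.01) ≈ 80.307, so the balance reaches zero during payment 81.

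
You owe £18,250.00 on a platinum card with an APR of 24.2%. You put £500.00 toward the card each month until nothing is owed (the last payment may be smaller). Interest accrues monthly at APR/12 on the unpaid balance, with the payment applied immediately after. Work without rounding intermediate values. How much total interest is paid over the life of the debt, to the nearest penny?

£15,110.74

Monthly rate r = 24.2%/12 = 2.01667% = 0.0201667.
Payoff takes n = ⌈−ln(1 − rB₀/P)/ln(1+r)⌉ = ⌈66.719⌉ = 67 payments; the last is £360.74.
Total paid = 66·£500.00 + £360.74 = £33,360.74.
Total interest = total paid − principal = £33,360.74 − £18,250.00 = £15,110.74.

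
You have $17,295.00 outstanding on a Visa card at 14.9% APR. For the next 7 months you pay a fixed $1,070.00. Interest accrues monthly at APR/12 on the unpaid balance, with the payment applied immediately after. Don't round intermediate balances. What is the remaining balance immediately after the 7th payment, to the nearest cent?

Monthly rate r = 14.9%/12 = 1.24167% = 0.0124167.
Each month: B ← B·(1+r) − $1,070.00.
Month 1: interest $214.75; balance after payment $16,439.75.
Month 2: interest $204.13; balance after payment $15,573.87.
Month 3: interest $193.38; balance after payment $14,697.25.
Month 4: interest $182.49; balance after payment $13,809.74.
Month 5: interest $171.47; balance after payment $12,911.21.
Month 6: interest $160.31; balance after payment $12,001.52.
Month 7: interest $149.02; balance after payment $11,080.54.

$11,080.54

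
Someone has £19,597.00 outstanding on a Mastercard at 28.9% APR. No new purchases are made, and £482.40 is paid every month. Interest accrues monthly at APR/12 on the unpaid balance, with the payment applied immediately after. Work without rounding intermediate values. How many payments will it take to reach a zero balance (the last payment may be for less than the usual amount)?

Monthly rate r = 28.9%/12 = 2.40833% = 0.0240833.
Recurrence: B ← B·(1+r) − £482.40.
Month 1: interest £471.96; balance after payment £19,586.56.
Month 2: interest £471.71; balance after payment £19,575.87.
Closed form: n = −ln(1 − rB₀/P)/ln(1+r) = −ln(0.02164)/ln(1.02408) ≈ 161.074, so the balance reaches zero during payment 162.

162 payments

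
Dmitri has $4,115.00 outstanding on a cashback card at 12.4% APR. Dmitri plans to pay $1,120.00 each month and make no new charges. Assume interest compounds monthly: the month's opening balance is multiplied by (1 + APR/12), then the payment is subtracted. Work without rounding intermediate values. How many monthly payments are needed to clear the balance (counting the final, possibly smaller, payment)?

Monthly rate r = 12.4%/12 = 1.03333% = 0.0103333.
Recurrence: B ← B·(1+r) − $1,120.00.
Month 1: interest $42.52; balance after payment $3,037.52.
Month 2: interest $31.39; balance after payment $1,948.91.
Month 3: interest $20.14; balance after payment $849.05.
Month 4: interest $8.77; balance after payment $0.00.

4 months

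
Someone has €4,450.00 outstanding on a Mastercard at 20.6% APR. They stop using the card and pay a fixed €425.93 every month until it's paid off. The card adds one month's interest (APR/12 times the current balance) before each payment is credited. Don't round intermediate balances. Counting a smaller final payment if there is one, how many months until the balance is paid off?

12 payments

Monthly rate r = 20.6%/12 = 1.71667% = 0.0171667.
Recurrence: B ← B·(1+r) − €425.93.
Month 1: interest €76.39; balance after payment €4,100.46.
Month 2: interest €70.39; balance after payment €3,744.92.
Closed form: n = −ln(1 − rB₀/P)/ln(1+r) = −ln(0.82065)/ln(1.01717) ≈ 11.613, so the balance reaches zero during payment 12.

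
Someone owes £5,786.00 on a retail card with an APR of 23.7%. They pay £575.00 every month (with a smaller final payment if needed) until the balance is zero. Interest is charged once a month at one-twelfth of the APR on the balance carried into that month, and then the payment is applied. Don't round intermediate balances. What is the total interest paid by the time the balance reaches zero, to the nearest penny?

Monthly rate r = 23.7%/12 = 1.975% = 0.01975.
Payoff takes n = ⌈−ln(1 − rB₀/P)/ln(1+r)⌉ = ⌈11.329⌉ = 12 payments; the last is £190.37.
Total paid = 11·£575.00 + £190.37 = £6,515.37.
Total interest = total paid − principal = £6,515.37 − £5,786.00 = £729.37.

£729.37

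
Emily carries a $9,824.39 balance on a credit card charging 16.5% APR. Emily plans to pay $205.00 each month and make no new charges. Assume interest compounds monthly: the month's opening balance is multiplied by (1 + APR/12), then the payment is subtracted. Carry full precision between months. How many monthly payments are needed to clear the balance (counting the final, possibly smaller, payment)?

Monthly rate r = 16.5%/12 = 1.375% = 0.01375.
Recurrence: B ← B·(1+r) − $205.00.
Month 1: interest $135.09; balance after payment $9,754.48.
Month 2: interest $134.12; balance after payment $9,683.60.
Closed form: n = −ln(1 − rB₀/P)/ln(1+r) = −ln(0.34105)/ln(1.01375) ≈ 78.772, so the balance reaches zero during payment 79.

79 months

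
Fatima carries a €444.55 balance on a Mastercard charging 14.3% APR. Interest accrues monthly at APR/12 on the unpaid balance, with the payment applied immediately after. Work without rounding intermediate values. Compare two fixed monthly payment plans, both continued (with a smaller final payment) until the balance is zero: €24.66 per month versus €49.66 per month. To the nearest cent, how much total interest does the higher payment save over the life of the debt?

Monthly rate r = 14.3%/12 = 1.19167% = 0.0119167.
At €24.66/mo: n = ⌈−ln(1 − rB₀/P)/ln(1+r)⌉ = 21 payments (last €10.28); total interest = total paid − €444.55 = €58.93.
At €49.66/mo: 10 payments (last €26.02); total interest €28.41.
Interest saved = €58.93 − €28.41 = €30.52.

€30.52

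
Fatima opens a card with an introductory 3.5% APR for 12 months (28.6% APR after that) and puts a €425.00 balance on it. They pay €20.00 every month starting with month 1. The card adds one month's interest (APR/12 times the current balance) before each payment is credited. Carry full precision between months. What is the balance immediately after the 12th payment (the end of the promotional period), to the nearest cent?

Promo months 1–12 at r₀ = 3.5%/12 = 0.00291667; months 13+ at r₁ = 28.6%/12 = 0.0238333.
After month 12: iterate B ← B·(1+r₀) − €20.00 for 12 months → €196.23.

€196.23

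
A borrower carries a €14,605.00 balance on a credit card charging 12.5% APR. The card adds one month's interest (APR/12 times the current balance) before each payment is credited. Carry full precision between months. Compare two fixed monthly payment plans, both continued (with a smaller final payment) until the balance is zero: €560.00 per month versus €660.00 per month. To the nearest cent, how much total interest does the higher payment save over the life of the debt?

Monthly rate r = 12.5%/12 = 1.04167% = 0.0104167.
At €560.00/mo: n = ⌈−ln(1 − rB₀/P)/ln(1+r)⌉ = 31 payments (last €331.31); total interest = total paid − €14,605.00 = €2,526.31.
At €660.00/mo: 26 payments (last €188.92); total interest €2,083.92.
Interest saved = €2,526.31 − €2,083.92 = €442.39.

€442.39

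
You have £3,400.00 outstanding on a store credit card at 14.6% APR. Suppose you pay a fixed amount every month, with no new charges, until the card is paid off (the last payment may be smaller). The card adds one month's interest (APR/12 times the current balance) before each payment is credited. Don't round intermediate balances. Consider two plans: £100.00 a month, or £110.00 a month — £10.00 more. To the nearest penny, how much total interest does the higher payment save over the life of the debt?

Monthly rate r = 14.6%/12 = 1.21667% = 0.0121667.
At £100.00/mo: n = ⌈−ln(1 − rB₀/P)/ln(1+r)⌉ = 45 payments (last £14.66); total interest = total paid − £3,400.00 = £1,014.66.
At £110.00/mo: 40 payments (last £0.60); total interest £890.60.
Interest saved = £1,014.66 − £890.60 = £124.06.

£124.06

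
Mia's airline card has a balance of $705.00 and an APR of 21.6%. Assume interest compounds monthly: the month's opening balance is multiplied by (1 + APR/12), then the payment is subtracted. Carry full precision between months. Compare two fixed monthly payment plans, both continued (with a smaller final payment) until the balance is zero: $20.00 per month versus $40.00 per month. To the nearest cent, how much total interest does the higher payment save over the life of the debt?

$272.65

Monthly rate r = 21.6%/12 = 1.8% = 0.018.
At $20.00/mo: n = ⌈−ln(1 − rB₀/P)/ln(1+r)⌉ = 57 payments (last $8.40); total interest = total paid − $705.00 = $423.40.
At $40.00/mo: 22 payments (last $15.75); total interest $150.75.
Interest saved = $423.40 − $150.75 = $272.65.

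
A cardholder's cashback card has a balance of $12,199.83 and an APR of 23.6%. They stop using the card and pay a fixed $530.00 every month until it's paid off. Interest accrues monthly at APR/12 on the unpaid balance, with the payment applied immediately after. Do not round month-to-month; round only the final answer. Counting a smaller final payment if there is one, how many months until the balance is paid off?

31 payments

Monthly rate r = 23.6%/12 = 1.96667% = 0.0196667.
Recurrence: B ← B·(1+r) − $530.00.
Month 1: interest $239.93; balance after payment $11,909.76.
Month 2: interest $234.23; balance after payment $11,613.99.
Closed form: n = −ln(1 − rB₀/P)/ln(1+r) = −ln(0.5473)/ln(1.01967) ≈ 30.949, so the balance reaches zero during payment 31.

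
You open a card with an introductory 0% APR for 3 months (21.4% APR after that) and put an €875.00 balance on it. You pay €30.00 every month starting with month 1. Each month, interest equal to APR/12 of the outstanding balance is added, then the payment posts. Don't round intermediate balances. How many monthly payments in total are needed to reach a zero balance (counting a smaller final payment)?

39 payments

Promo months 1–3 at r₀ = 0%/12 = 0; months 4+ at r₁ = 21.4%/12 = 0.0178333.
After month 3 (no interest yet): B = €875.00 − 3·€30.00 = €785.00.
Then at r₁ with €30.00/mo: n₂ = −ln(1 − r₁·B/P)/ln(1+r₁) ≈ 35.56 → 36 more payments.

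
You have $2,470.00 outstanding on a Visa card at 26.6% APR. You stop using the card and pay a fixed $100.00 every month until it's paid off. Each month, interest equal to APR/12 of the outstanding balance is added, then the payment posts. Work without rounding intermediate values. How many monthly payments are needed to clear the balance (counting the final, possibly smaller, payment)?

Monthly rate r = 26.6%/12 = 2.21667% = 0.0221667.
Recurrence: B ← B·(1+r) − $100.00.
Month 1: interest $54.75; balance after payment $2,424.75.
Month 2: interest $53.75; balance after payment $2,378.50.
Closed form: n = −ln(1 − rB₀/P)/ln(1+r) = −ln(0.45248)/ln(1.02217) ≈ 36.170, so the balance reaches zero during payment 37.

37 months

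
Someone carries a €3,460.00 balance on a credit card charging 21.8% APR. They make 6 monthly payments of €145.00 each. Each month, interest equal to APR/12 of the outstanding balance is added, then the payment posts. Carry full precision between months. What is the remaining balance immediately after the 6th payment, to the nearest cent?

€2,944.21

Monthly rate r = 21.8%/12 = 1.81667% = 0.0181667.
Each month: B ← B·(1+r) − €145.00.
Month 1: interest €62.86; balance after payment €3,377.86.
Month 2: interest €61.36; balance after payment €3,294.22.
Month 3: interest €59.85; balance after payment €3,209.07.
Month 4: interest €58.30; balance after payment €3,122.36.
Month 5: interest €56.72; balance after payment €3,034.09.
Month 6: interest €55.12; balance after payment €2,944.21.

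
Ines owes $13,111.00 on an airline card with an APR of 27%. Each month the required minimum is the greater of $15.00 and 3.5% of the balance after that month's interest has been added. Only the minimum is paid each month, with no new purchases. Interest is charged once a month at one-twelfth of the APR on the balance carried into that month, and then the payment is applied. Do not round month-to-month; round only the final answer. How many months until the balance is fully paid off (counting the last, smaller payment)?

Monthly rate r = 27%/12 = 2.25% = 0.0225.
While 3.5% of the post-interest balance exceeds $15.00, each month B ← (B·(1+r))·(1 − 0.035), i.e. B shrinks by the factor (1+r)·0.965 = 0.98671.
This holds for months 1–258. Entering month 259 the balance is $415.74; 3.5% of the post-interest balance is now below $15.00, so the flat $15.00 minimum applies from here.
From month 259 a fixed $15.00 at rate r clears $415.74 in 44 more payments. Total: 258 + 44 = 302 months.

302 months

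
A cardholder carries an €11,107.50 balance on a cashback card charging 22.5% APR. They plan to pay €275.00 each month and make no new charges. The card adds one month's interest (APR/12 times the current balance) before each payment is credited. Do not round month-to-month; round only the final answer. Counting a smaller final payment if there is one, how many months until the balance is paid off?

77 payments

Monthly rate r = 22.5%/12 = 1.875% = 0.01875.
Recurrence: B ← B·(1+r) − €275.00.
Month 1: interest €208.27; balance after payment €11,040.77.
Month 2: interest €207.01; balance after payment €10,972.78.
Closed form: n = −ln(1 − rB₀/P)/ln(1+r) = −ln(0.24267)/ln(1.01875) ≈ 76.229, so the balance reaches zero during payment 77.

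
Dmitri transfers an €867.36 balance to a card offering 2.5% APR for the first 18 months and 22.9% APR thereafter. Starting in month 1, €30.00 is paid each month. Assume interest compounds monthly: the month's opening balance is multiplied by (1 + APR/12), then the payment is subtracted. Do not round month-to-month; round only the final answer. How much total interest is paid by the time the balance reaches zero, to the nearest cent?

Promo months 1–18 at r₀ = 2.5%/12 = 0.00208333; months 19+ at r₁ = 22.9%/12 = 0.0190833.
After month 18: iterate B ← B·(1+r₀) − €30.00 for 18 months → €350.80.
Then at r₁ with €30.00/mo: n₂ = −ln(1 − r₁·B/P)/ln(1+r₁) ≈ 13.36 → 14 more payments.
Total paid = 31·€30.00 + €10.79 = €940.79; interest = €940.79 − €867.36 = €73.43.

€73.43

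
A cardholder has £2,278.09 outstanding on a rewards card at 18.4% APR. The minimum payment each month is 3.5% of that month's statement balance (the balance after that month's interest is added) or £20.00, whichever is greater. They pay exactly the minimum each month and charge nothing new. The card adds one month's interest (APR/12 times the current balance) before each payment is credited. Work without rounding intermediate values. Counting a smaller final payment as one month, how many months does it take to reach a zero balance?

Monthly rate r = 18.4%/12 = 1.53333% = 0.0153333.
While 3.5% of the post-interest balance exceeds £20.00, each month B ← (B·(1+r))·(1 − 0.035), i.e. B shrinks by the factor (1+r)·0.965 = 0.9798.
This holds for months 1–69. Entering month 70 the balance is £557.12; 3.5% of the post-interest balance is now below £20.00, so the flat £20.00 minimum applies from here.
From month 70 a fixed £20.00 at rate r clears £557.12 in 37 more payments. Total: 69 + 37 = 106 months.

106 months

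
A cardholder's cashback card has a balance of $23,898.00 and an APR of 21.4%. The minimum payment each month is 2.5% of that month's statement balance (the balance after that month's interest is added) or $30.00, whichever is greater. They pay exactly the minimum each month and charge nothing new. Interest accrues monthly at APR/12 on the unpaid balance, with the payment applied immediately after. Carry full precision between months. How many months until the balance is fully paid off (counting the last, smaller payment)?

463 months

Monthly rate r = 21.4%/12 = 1.78333% = 0.0178333.
While 2.5% of the post-interest balance exceeds $30.00, each month B ← (B·(1+r))·(1 − 0.025), i.e. B shrinks by the factor (1+r)·0.975 = 0.99239.
This holds for months 1–394. Entering month 395 the balance is $1,177.03; 2.5% of the post-interest balance is now below $30.00, so the flat $30.00 minimum applies from here.
From month 395 a fixed $30.00 at rate r clears $1,177.03 in 69 more payments. Total: 394 + 69 = 463 months.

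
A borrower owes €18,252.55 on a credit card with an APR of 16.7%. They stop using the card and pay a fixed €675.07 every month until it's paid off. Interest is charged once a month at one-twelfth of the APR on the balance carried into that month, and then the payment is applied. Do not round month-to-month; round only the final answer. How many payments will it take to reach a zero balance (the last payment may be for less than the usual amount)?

Monthly rate r = 16.7%/12 = 1.39167% = 0.0139167.
Recurrence: B ← B·(1+r) − €675.07.
Month 1: interest €254.01; balance after payment €17,831.49.
Month 2: interest €248.15; balance after payment €17,404.58.
Closed form: n = −ln(1 − rB₀/P)/ln(1+r) = −ln(0.62372)/ln(1.01392) ≈ 34.155, so the balance reaches zero during payment 35.

35 payments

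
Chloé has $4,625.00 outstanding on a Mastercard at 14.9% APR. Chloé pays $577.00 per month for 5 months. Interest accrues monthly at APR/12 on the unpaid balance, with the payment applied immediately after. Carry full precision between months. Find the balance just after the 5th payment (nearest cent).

$1,961.82

Monthly rate r = 14.9%/12 = 1.24167% = 0.0124167.
Each month: B ← B·(1+r) − $577.00.
Month 1: interest $57.43; balance after payment $4,105.43.
Month 2: interest $50.98; balance after payment $3,579.40.
Month 3: interest $44.44; balance after payment $3,046.85.
Month 4: interest $37.83; balance after payment $2,507.68.
Month 5: interest $31.14; balance after payment $1,961.82.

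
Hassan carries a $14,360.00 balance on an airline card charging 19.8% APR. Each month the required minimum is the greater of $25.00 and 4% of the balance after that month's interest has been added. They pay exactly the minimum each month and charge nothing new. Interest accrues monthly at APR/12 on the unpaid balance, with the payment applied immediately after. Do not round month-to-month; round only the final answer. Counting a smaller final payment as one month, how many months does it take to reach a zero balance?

Monthly rate r = 19.8%/12 = 1.65% = 0.0165.
While 4% of the post-interest balance exceeds $25.00, each month B ← (B·(1+r))·(1 − 0.04), i.e. B shrinks by the factor (1+r)·0.96 = 0.97584.
This holds for months 1–129. Entering month 130 the balance is $612.34; 4% of the post-interest balance is now below $25.00, so the flat $25.00 minimum applies from here.
From month 130 a fixed $25.00 at rate r clears $612.34 in 32 more payments. Total: 129 + 32 = 161 months.

161 months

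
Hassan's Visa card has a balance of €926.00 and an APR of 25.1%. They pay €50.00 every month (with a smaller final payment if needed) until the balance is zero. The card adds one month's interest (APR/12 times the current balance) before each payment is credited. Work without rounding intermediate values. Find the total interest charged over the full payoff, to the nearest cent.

€257.65

Monthly rate r = 25.1%/12 = 2.09167% = 0.0209167.
Payoff takes n = ⌈−ln(1 − rB₀/P)/ln(1+r)⌉ = ⌈23.671⌉ = 24 payments; the last is €33.65.
Total paid = 23·€50.00 + €33.65 = €1,183.65.
Total interest = total paid − principal = €1,183.65 − €926.00 = €257.65.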